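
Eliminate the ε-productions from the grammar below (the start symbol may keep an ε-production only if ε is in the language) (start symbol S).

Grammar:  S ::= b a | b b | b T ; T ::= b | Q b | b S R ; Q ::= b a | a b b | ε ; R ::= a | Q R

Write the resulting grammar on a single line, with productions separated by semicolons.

S ::= b a | b b | b T; T ::= b | Q b | b S R; Q ::= b a | a b b; R ::= a | Q R

Nullable set = {Q}.
ε ∉ L(G), so no ε-production is kept.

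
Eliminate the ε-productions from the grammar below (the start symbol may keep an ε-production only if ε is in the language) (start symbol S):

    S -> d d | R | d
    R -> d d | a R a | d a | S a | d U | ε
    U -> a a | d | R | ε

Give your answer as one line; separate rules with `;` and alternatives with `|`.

Nullable nonterminals: {R, S, U}.
ε ∈ L(G) since S is nullable, so keep S → ε.
Expand every rule over subsets of its nullable positions: R → a R a gives a R a | a a. R → S a gives S a | a. R → d U gives d U | d.

S -> d d | R | d | ε; R -> d d | a R a | a a | d a | S a | a | d U | d; U -> a a | d | R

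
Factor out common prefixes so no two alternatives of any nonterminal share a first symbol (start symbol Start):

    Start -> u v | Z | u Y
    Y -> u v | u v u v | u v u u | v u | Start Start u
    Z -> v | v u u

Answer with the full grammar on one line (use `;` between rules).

Start -> Z | u Start1; Y -> v u | Start Start u | u v Y1; Z -> v Z1; Start1 -> v | Y; Y1 -> ε | u Y11; Z1 -> ε | u u; Y11 -> v | u

Start has alternatives sharing prefix 'u': factor to Start → u Start1 with Start1 → v | Y.
Y has alternatives sharing prefix 'u v': factor to Y → u v Y1 with Y1 → ε | u v | u u.
Z has alternatives sharing prefix 'v': factor to Z → v Z1 with Z1 → ε | u u.
Y1 has alternatives sharing prefix 'u': factor to Y1 → u Y11 with Y11 → v | u.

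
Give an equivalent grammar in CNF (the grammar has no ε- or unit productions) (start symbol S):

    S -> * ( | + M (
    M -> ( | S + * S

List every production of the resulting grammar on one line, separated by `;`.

S -> X1 X2 | X3 Y1; M -> ( | S Y2; X1 -> *; X2 -> (; X3 -> +; Y1 -> M X2; Y2 -> X3 Y3; Y3 -> X1 S

Introduce a nonterminal for each terminal appearing in a rule of length ≥ 2: X1 → *, X2 → (, X3 → +.
Binarize each right-hand side of length ≥ 3 by chaining fresh nonterminals (Y1, Y2, …): affected rules were S → X3 M X2; M → S X3 X1 S.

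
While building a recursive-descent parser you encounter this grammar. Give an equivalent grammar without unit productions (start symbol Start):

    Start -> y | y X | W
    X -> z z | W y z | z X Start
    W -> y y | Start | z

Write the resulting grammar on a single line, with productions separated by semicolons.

Start -> y | y X | y y | z; X -> z z | W y z | z X Start; W -> y | y X | y y | z

Unit pairs: Start ⇒* {W}; W ⇒* {Start}.
For each unit pair (A, B), copy every non-unit production of B to A, then drop all unit productions.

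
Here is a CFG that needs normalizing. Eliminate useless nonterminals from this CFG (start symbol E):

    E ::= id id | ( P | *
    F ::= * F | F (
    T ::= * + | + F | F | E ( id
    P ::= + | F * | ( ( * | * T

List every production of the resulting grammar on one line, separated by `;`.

E ::= id id | ( P | *; T ::= * + | E ( id; P ::= + | ( ( * | * T

Generating nonterminals: {E, P, T}.
Reachable from E after that: {E, P, T}.
Removed useless symbols: {F} and every production mentioning them.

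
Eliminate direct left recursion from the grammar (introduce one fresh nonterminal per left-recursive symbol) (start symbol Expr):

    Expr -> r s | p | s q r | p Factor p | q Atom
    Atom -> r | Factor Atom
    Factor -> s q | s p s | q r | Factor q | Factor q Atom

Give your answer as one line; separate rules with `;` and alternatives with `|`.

Factor is directly left-recursive.
For Factor: α = {q, q Atom}, β = {s q, s p s, q r}. Rewrite as Factor → β Factor1 and Factor1 → α Factor1 | ε.

Expr -> r s | p | s q r | p Factor p | q Atom; Atom -> r | Factor Atom; Factor -> s q Factor1 | s p s Factor1 | q r Factor1; Factor1 -> q Factor1 | q Atom Factor1 | ε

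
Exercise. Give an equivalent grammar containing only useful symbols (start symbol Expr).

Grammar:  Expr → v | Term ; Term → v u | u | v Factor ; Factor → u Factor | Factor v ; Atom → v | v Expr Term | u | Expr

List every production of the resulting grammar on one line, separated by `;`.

Generating nonterminals: {Atom, Expr, Term}.
Reachable from Expr after that: {Expr, Term}.
Removed useless symbols: {Atom, Factor} and every production mentioning them.

Expr → v | Term; Term → v u | u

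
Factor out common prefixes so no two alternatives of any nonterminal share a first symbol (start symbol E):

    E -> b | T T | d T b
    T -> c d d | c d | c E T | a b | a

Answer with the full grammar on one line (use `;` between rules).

T has alternatives sharing prefix 'c': factor to T → c T' with T' → d d | d | E T.
T has alternatives sharing prefix 'a': factor to T → a T'' with T'' → b | ε.
T' has alternatives sharing prefix 'd': factor to T' → d T''' with T''' → d | ε.

E -> b | T T | d T b; T -> c T' | a T''; T' -> E T | d T'''; T'' -> b | ε; T''' -> d | ε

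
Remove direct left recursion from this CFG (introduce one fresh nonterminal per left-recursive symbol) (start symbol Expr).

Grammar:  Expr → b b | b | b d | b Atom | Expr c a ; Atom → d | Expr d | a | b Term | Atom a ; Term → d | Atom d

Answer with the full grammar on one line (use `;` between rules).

Expr → b b Expr1 | b Expr1 | b d Expr1 | b Atom Expr1; Atom → d Atom1 | Expr d Atom1 | a Atom1 | b Term Atom1; Term → d | Atom d; Expr1 → c a Expr1 | ε; Atom1 → a Atom1 | ε

Left recursion appears on Expr, Atom.
For Expr: α = {c a}, β = {b b, b, b d, b Atom}. Rewrite as Expr → β Expr1 and Expr1 → α Expr1 | ε.
For Atom: α = {a}, β = {d, Expr d, a, b Term}. Rewrite as Atom → β Atom1 and Atom1 → α Atom1 | ε.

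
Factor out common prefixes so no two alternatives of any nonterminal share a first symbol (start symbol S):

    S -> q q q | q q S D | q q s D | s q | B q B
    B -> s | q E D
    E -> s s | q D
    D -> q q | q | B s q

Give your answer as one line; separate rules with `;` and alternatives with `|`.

S -> s q | B q B | q q S'; B -> s | q E D; E -> s s | q D; D -> B s q | q D'; S' -> q | S D | s D; D' -> q | eps

S has alternatives sharing prefix 'q q': factor to S → q q S' with S' → q | S D | s D.
D has alternatives sharing prefix 'q': factor to D → q D' with D' → q | ε.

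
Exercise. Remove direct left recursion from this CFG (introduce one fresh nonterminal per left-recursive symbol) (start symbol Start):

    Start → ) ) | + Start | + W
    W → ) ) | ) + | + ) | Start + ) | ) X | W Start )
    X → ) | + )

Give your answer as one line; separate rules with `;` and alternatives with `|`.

Start → ) ) | + Start | + W; W → ) ) W1 | ) + W1 | + ) W1 | Start + ) W1 | ) X W1; X → ) | + ); W1 → Start ) W1 | ε

Directly left-recursive nonterminal: W.
For W: α = {Start )}, β = {) ), ) +, + ), Start + ), ) X}. Rewrite as W → β W1 and W1 → α W1 | ε.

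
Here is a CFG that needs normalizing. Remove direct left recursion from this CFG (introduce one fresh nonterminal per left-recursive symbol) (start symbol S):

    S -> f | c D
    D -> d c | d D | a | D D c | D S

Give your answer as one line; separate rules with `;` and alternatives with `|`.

Directly left-recursive nonterminal: D.
For D: α = {D c, S}, β = {d c, d D, a}. Rewrite as D → β D' and D' → α D' | ε.

S -> f | c D; D -> d c D' | d D D' | a D'; D' -> D c D' | S D' | epsilon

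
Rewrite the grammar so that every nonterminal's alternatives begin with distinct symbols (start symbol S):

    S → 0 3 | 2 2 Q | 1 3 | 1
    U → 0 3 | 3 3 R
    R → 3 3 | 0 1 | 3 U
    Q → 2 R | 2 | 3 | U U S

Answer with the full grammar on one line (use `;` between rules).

S → 0 3 | 2 2 Q | 1 S'; U → 0 3 | 3 3 R; R → 0 1 | 3 R'; Q → 3 | U U S | 2 Q'; S' → 3 | ε; R' → 3 | U; Q' → R | ε

S has alternatives sharing prefix '1': factor to S → 1 S' with S' → 3 | ε.
R has alternatives sharing prefix '3': factor to R → 3 R' with R' → 3 | U.
Q has alternatives sharing prefix '2': factor to Q → 2 Q' with Q' → R | ε.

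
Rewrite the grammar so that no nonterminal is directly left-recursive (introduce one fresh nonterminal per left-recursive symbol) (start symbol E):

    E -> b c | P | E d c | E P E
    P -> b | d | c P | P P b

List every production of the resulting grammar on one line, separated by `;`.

E -> b c E' | P E'; P -> b P' | d P' | c P P'; E' -> d c E' | P E E' | ε; P' -> P b P' | ε

Left recursion appears on E, P.
For E: α = {d c, P E}, β = {b c, P}. Rewrite as E → β E' and E' → α E' | ε.
For P: α = {P b}, β = {b, d, c P}. Rewrite as P → β P' and P' → α P' | ε.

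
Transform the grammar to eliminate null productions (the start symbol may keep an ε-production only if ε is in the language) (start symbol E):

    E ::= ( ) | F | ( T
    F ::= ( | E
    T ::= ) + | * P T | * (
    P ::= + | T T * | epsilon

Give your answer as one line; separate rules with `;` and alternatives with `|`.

E ::= ( ) | F | ( T; F ::= ( | E; T ::= ) + | * P T | * T | * (; P ::= + | T T *

The nullable symbols are {P}.
ε ∉ L(G), so no ε-production is kept.
Expand every rule over subsets of its nullable positions: T → * P T gives * P T | * T.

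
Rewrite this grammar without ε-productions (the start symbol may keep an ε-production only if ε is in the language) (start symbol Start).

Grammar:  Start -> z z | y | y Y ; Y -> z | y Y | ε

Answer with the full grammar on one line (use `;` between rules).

Start -> z z | y | y Y; Y -> z | y Y | y

Nullable set = {Y}.
ε ∉ L(G), so no ε-production is kept.
For each production, add variants omitting each subset of nullable occurrences: Y → y Y gives y Y | y.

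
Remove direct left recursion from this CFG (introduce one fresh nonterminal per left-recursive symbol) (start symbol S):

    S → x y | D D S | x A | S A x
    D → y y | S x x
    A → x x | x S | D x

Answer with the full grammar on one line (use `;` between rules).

S → x y S' | D D S S' | x A S'; D → y y | S x x; A → x x | x S | D x; S' → A x S' | ε

Directly left-recursive nonterminal: S.
For S: α = {A x}, β = {x y, D D S, x A}. Rewrite as S → β S' and S' → α S' | ε.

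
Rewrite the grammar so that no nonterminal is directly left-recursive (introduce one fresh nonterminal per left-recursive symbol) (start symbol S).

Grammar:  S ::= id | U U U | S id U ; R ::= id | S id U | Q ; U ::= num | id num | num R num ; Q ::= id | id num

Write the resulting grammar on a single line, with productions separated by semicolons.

S ::= id S' | U U U S'; R ::= id | S id U | Q; U ::= num | id num | num R num; Q ::= id | id num; S' ::= id U S' | ε

Left recursion appears on S.
For S: α = {id U}, β = {id, U U U}. Rewrite as S → β S' and S' → α S' | ε.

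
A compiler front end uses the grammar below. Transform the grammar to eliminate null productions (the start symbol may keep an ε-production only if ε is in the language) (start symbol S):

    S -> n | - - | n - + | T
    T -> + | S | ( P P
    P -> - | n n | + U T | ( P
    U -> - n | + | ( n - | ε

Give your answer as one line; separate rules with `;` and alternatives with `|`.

Nullable nonterminals: {U}.
ε ∉ L(G), so no ε-production is kept.
For each production, add variants omitting each subset of nullable occurrences: P → + U T gives + U T | + T.

S -> n | - - | n - + | T; T -> + | S | ( P P; P -> - | n n | + U T | + T | ( P; U -> - n | + | ( n -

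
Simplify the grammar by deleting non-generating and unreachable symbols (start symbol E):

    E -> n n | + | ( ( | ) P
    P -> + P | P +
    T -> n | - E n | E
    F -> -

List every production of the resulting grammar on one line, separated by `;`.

Generating nonterminals: {E, F, T}.
Reachable from E after that: {E}.
Removed useless symbols: {F, P, T} and every production mentioning them.

E -> n n | + | ( (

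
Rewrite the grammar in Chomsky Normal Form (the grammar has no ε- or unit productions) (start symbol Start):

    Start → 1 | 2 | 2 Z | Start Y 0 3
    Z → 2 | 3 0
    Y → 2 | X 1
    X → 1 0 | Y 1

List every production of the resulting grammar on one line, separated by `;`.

Introduce a nonterminal for each terminal appearing in a rule of length ≥ 2: X1 → 2, X2 → 0, X3 → 3, X4 → 1.
Binarize each right-hand side of length ≥ 3 by chaining fresh nonterminals (Y1, Y2, …): affected rules were Start → Start Y X2 X3.

Start → 1 | 2 | X1 Z | Start Y1; Z → 2 | X3 X2; Y → 2 | X X4; X → X4 X2 | Y X4; X1 → 2; X2 → 0; X3 → 3; X4 → 1; Y1 → Y Y2; Y2 → X2 X3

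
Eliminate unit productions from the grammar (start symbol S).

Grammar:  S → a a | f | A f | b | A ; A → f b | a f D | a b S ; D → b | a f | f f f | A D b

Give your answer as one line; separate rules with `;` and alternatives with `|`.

S → a a | f | A f | b | f b | a f D | a b S; A → f b | a f D | a b S; D → b | a f | f f f | A D b

Unit pairs: S ⇒* {A}.
Replace each nonterminal's rules with the union of the non-unit rules of every nonterminal it unit-derives.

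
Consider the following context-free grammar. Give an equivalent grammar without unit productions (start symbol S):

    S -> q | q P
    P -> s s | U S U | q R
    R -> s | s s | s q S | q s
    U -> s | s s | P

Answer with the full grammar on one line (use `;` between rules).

S -> q | q P; P -> s s | U S U | q R; R -> s | s s | s q S | q s; U -> s | s s | U S U | q R

Unit pairs: U ⇒* {P}.
For each unit pair (A, B), copy every non-unit production of B to A, then drop all unit productions.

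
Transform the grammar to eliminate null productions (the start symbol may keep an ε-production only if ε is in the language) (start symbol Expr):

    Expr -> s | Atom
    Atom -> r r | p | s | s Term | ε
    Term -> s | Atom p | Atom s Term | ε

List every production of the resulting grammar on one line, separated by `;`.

The nullable symbols are {Atom, Expr, Term}.
ε ∈ L(G) since Expr is nullable, so keep Expr → ε.
Add the nullable-subset variants: Term → Atom p gives Atom p | p. Term → Atom s Term gives Atom s Term | Atom s | s Term.

Expr -> s | Atom | ε; Atom -> r r | p | s | s Term; Term -> s | Atom p | p | Atom s Term | Atom s | s Term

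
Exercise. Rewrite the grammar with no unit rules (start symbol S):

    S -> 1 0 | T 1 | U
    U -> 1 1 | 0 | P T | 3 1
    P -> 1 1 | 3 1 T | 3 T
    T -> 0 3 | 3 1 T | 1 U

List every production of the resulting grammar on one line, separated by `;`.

S -> 1 1 | 0 | P T | 3 1 | 1 0 | T 1; U -> 1 1 | 0 | P T | 3 1; P -> 1 1 | 3 1 T | 3 T; T -> 0 3 | 3 1 T | 1 U

Unit pairs: S ⇒* {U}.
For each unit pair (A, B), copy every non-unit production of B to A, then drop all unit productions.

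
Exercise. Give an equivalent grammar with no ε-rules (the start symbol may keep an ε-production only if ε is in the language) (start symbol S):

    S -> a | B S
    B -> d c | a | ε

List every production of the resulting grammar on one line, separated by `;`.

The nullable symbols are {B}.
ε ∉ L(G), so no ε-production is kept.

S -> a | B S; B -> d c | a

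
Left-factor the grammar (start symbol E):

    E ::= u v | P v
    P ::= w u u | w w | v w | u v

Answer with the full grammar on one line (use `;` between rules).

P has alternatives sharing prefix 'w': factor to P → w P' with P' → u u | w.

E ::= u v | P v; P ::= v w | u v | w P'; P' ::= u u | w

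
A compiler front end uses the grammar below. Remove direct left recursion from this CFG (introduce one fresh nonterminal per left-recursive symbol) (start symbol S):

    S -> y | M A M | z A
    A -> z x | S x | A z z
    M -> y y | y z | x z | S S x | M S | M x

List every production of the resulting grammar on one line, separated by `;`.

S -> y | M A M | z A; A -> z x A' | S x A'; M -> y y M' | y z M' | x z M' | S S x M'; A' -> z z A' | eps; M' -> S M' | x M' | eps

A, M are directly left-recursive.
For A: α = {z z}, β = {z x, S x}. Rewrite as A → β A' and A' → α A' | ε.
For M: α = {S, x}, β = {y y, y z, x z, S S x}. Rewrite as M → β M' and M' → α M' | ε.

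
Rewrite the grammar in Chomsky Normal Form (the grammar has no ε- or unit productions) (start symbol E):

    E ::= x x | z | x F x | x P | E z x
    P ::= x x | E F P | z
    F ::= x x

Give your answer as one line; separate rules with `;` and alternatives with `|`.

E ::= X1 X1 | z | X1 Y1 | X1 P | E Y2; P ::= X1 X1 | E Y3 | z; F ::= X1 X1; X1 ::= x; X2 ::= z; Y1 ::= F X1; Y2 ::= X2 X1; Y3 ::= F P

Introduce a nonterminal for each terminal appearing in a rule of length ≥ 2: X1 → x, X2 → z.
Binarize each right-hand side of length ≥ 3 by chaining fresh nonterminals (Y1, Y2, …): affected rules were E → X1 F X1; E → E X2 X1; P → E F P.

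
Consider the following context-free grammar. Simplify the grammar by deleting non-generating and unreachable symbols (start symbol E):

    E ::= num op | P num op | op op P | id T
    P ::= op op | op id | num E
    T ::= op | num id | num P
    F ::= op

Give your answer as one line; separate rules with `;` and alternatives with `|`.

E ::= num op | P num op | op op P | id T; P ::= op op | op id | num E; T ::= op | num id | num P

Generating nonterminals: {E, F, P, T}.
Reachable from E after that: {E, P, T}.
Removed useless symbols: {F} and every production mentioning them.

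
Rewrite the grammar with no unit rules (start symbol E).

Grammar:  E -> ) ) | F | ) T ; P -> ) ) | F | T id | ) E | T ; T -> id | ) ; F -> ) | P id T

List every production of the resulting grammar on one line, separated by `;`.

E -> ) ) | ) T | ) | P id T; P -> ) | P id T | ) ) | T id | ) E | id; T -> id | ); F -> ) | P id T

Unit pairs: E ⇒* {F}; P ⇒* {F, T}.
For every A with A ⇒* B via unit rules, add B's non-unit alternatives to A; then delete every rule of the form X → Y.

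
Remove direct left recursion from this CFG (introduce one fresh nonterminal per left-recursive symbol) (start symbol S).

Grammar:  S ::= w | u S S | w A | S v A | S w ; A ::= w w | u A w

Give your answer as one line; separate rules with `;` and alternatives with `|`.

Left recursion appears on S.
For S: α = {v A, w}, β = {w, u S S, w A}. Rewrite as S → β S' and S' → α S' | ε.

S ::= w S' | u S S S' | w A S'; A ::= w w | u A w; S' ::= v A S' | w S' | ε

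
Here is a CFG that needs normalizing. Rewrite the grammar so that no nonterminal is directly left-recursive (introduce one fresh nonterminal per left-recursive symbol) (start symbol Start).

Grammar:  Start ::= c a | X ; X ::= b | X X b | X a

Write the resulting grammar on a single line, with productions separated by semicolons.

Left recursion appears on X.
For X: α = {X b, a}, β = {b}. Rewrite as X → β X1 and X1 → α X1 | ε.

Start ::= c a | X; X ::= b X1; X1 ::= X b X1 | a X1 | epsilon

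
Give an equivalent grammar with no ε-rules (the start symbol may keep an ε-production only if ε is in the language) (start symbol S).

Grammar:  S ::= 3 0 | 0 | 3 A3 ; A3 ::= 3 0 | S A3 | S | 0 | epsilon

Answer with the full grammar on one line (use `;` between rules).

S ::= 3 0 | 0 | 3 A3 | 3; A3 ::= 3 0 | S A3 | S | 0

Nullable nonterminals: {A3}.
ε ∉ L(G), so no ε-production is kept.
For each production, add variants omitting each subset of nullable occurrences: S → 3 A3 gives 3 A3 | 3. A3 → S A3 gives S A3 | S.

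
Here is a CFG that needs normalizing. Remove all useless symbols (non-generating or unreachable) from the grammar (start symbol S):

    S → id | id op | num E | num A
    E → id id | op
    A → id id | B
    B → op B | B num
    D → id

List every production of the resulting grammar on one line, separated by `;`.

Generating nonterminals: {A, D, E, S}.
Reachable from S after that: {A, E, S}.
Removed useless symbols: {B, D} and every production mentioning them.

S → id | id op | num E | num A; E → id id | op; A → id id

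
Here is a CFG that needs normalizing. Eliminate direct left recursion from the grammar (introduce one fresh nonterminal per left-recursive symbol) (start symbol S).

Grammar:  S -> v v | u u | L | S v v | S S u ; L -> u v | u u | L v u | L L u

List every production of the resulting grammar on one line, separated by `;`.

S, L are directly left-recursive.
For S: α = {v v, S u}, β = {v v, u u, L}. Rewrite as S → β S' and S' → α S' | ε.
For L: α = {v u, L u}, β = {u v, u u}. Rewrite as L → β L' and L' → α L' | ε.

S -> v v S' | u u S' | L S'; L -> u v L' | u u L'; S' -> v v S' | S u S' | ε; L' -> v u L' | L u L' | ε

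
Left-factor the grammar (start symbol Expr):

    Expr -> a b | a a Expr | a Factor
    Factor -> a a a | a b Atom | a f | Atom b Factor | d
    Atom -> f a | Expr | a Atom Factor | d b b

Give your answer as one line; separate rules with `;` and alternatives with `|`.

Expr has alternatives sharing prefix 'a': factor to Expr → a Expr1 with Expr1 → b | a Expr | Factor.
Factor has alternatives sharing prefix 'a': factor to Factor → a Factor1 with Factor1 → a a | b Atom | f.

Expr -> a Expr1; Factor -> Atom b Factor | d | a Factor1; Atom -> f a | Expr | a Atom Factor | d b b; Expr1 -> b | a Expr | Factor; Factor1 -> a a | b Atom | f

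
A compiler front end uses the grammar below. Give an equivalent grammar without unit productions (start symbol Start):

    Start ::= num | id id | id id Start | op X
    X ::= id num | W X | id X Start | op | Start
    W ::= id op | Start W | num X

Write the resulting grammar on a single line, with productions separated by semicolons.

Unit pairs: X ⇒* {Start}.
Replace each nonterminal's rules with the union of the non-unit rules of every nonterminal it unit-derives.

Start ::= num | id id | id id Start | op X; X ::= num | id id | id id Start | op X | id num | W X | id X Start | op; W ::= id op | Start W | num X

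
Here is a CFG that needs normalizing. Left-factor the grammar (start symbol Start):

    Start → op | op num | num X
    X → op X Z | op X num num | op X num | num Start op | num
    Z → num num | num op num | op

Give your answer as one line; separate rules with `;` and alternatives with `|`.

Start → num X | op Start1; X → op X X1 | num X2; Z → op | num Z1; Start1 → ε | num; X1 → Z | num X11; X2 → Start op | ε; Z1 → num | op num; X11 → num | ε

Start has alternatives sharing prefix 'op': factor to Start → op Start1 with Start1 → ε | num.
X has alternatives sharing prefix 'op X': factor to X → op X X1 with X1 → Z | num num | num.
X has alternatives sharing prefix 'num': factor to X → num X2 with X2 → Start op | ε.
Z has alternatives sharing prefix 'num': factor to Z → num Z1 with Z1 → num | op num.
X1 has alternatives sharing prefix 'num': factor to X1 → num X11 with X11 → num | ε.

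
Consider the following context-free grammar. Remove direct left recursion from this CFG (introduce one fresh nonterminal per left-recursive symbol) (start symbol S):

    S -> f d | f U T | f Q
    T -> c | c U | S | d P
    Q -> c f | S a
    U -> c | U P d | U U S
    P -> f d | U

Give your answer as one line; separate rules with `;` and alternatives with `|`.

Left recursion appears on U.
For U: α = {P d, U S}, β = {c}. Rewrite as U → β U' and U' → α U' | ε.

S -> f d | f U T | f Q; T -> c | c U | S | d P; Q -> c f | S a; U -> c U'; P -> f d | U; U' -> P d U' | U S U' | ε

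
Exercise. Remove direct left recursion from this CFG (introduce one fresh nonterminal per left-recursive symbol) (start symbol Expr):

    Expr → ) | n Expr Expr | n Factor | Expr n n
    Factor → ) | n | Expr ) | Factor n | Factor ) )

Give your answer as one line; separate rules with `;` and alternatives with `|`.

Directly left-recursive nonterminals: Expr, Factor.
For Expr: α = {n n}, β = {), n Expr Expr, n Factor}. Rewrite as Expr → β Expr1 and Expr1 → α Expr1 | ε.
For Factor: α = {n, ) )}, β = {), n, Expr )}. Rewrite as Factor → β Factor1 and Factor1 → α Factor1 | ε.

Expr → ) Expr1 | n Expr Expr Expr1 | n Factor Expr1; Factor → ) Factor1 | n Factor1 | Expr ) Factor1; Expr1 → n n Expr1 | eps; Factor1 → n Factor1 | ) ) Factor1 | eps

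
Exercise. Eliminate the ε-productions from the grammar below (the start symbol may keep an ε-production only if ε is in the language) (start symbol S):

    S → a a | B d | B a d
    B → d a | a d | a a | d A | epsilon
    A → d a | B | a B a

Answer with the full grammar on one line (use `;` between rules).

Nullable set = {A, B}.
ε ∉ L(G), so no ε-production is kept.
For each production, add variants omitting each subset of nullable occurrences: S → B d gives B d | d. S → B a d gives B a d | a d. B → d A gives d A | d. A → a B a gives a B a | a a.

S → a a | B d | d | B a d | a d; B → d a | a d | a a | d A | d; A → d a | B | a B a | a a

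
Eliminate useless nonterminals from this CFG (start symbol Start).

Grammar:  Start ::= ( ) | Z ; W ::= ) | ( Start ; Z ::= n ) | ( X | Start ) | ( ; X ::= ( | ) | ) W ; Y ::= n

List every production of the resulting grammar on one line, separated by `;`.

Start ::= ( ) | Z; W ::= ) | ( Start; Z ::= n ) | ( X | Start ) | (; X ::= ( | ) | ) W

Generating nonterminals: {Start, W, X, Y, Z}.
Reachable from Start after that: {Start, W, X, Z}.
Removed useless symbols: {Y} and every production mentioning them.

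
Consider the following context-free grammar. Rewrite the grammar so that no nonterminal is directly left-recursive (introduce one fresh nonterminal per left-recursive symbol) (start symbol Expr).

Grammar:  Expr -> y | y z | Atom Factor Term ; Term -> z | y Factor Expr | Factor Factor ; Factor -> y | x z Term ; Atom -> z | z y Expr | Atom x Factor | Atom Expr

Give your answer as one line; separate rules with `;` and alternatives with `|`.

Expr -> y | y z | Atom Factor Term; Term -> z | y Factor Expr | Factor Factor; Factor -> y | x z Term; Atom -> z Atom1 | z y Expr Atom1; Atom1 -> x Factor Atom1 | Expr Atom1 | ε

Directly left-recursive nonterminal: Atom.
For Atom: α = {x Factor, Expr}, β = {z, z y Expr}. Rewrite as Atom → β Atom1 and Atom1 → α Atom1 | ε.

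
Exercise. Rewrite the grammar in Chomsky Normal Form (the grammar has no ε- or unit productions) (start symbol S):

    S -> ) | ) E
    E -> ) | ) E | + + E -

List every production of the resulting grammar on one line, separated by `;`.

S -> ) | X1 E; E -> ) | X1 E | X2 Y1; X1 -> ); X2 -> +; X3 -> -; Y1 -> X2 Y2; Y2 -> E X3

Introduce a nonterminal for each terminal appearing in a rule of length ≥ 2: X1 → ), X2 → +, X3 → -.
Binarize each right-hand side of length ≥ 3 by chaining fresh nonterminals (Y1, Y2, …): affected rules were E → X2 X2 E X3.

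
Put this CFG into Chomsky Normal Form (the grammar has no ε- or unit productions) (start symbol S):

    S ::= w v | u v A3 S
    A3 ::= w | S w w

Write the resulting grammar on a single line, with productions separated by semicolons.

Introduce a nonterminal for each terminal appearing in a rule of length ≥ 2: X1 → w, X2 → v, X3 → u.
Binarize each right-hand side of length ≥ 3 by chaining fresh nonterminals (Y1, Y2, …): affected rules were S → X3 X2 A3 S; A3 → S X1 X1.

S ::= X1 X2 | X3 Y1; A3 ::= w | S Y3; X1 ::= w; X2 ::= v; X3 ::= u; Y1 ::= X2 Y2; Y2 ::= A3 S; Y3 ::= X1 X1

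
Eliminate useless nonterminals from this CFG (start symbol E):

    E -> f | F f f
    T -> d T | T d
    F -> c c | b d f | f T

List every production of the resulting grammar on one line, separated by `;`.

E -> f | F f f; F -> c c | b d f

Generating nonterminals: {E, F}.
Reachable from E after that: {E, F}.
Removed useless symbols: {T} and every production mentioning them.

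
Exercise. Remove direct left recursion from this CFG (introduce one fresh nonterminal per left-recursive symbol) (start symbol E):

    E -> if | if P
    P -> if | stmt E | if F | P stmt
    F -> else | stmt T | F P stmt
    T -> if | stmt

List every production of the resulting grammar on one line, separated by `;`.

Left recursion appears on P, F.
For P: α = {stmt}, β = {if, stmt E, if F}. Rewrite as P → β P' and P' → α P' | ε.
For F: α = {P stmt}, β = {else, stmt T}. Rewrite as F → β F' and F' → α F' | ε.

E -> if | if P; P -> if P' | stmt E P' | if F P'; F -> else F' | stmt T F'; T -> if | stmt; P' -> stmt P' | ε; F' -> P stmt F' | ε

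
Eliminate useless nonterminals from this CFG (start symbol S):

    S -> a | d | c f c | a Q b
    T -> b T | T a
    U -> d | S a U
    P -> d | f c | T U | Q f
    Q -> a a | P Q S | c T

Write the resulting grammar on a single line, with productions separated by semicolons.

S -> a | d | c f c | a Q b; P -> d | f c | Q f; Q -> a a | P Q S

Generating nonterminals: {P, Q, S, U}.
Reachable from S after that: {P, Q, S}.
Removed useless symbols: {T, U} and every production mentioning them.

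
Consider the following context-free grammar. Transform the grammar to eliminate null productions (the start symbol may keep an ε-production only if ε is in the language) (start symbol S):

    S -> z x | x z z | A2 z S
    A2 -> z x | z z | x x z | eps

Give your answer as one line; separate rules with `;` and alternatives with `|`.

The nullable symbols are {A2}.
ε ∉ L(G), so no ε-production is kept.
For each production, add variants omitting each subset of nullable occurrences: S → A2 z S gives A2 z S | z S.

S -> z x | x z z | A2 z S | z S; A2 -> z x | z z | x x z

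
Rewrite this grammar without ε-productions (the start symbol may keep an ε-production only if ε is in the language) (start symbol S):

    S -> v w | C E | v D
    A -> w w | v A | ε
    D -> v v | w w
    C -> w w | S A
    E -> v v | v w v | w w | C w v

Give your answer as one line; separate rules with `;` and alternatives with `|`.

S -> v w | C E | v D; A -> w w | v A | v; D -> v v | w w; C -> w w | S A | S; E -> v v | v w v | w w | C w v

Nullable set = {A}.
ε ∉ L(G), so no ε-production is kept.
For each production, add variants omitting each subset of nullable occurrences: A → v A gives v A | v. C → S A gives S A | S.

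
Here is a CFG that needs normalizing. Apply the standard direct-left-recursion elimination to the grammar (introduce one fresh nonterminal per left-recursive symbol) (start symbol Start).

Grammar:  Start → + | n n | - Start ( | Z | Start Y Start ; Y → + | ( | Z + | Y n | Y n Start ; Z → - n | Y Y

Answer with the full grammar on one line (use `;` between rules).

Start, Y are directly left-recursive.
For Start: α = {Y Start}, β = {+, n n, - Start (, Z}. Rewrite as Start → β Start1 and Start1 → α Start1 | ε.
For Y: α = {n, n Start}, β = {+, (, Z +}. Rewrite as Y → β Y1 and Y1 → α Y1 | ε.

Start → + Start1 | n n Start1 | - Start ( Start1 | Z Start1; Y → + Y1 | ( Y1 | Z + Y1; Z → - n | Y Y; Start1 → Y Start Start1 | ε; Y1 → n Y1 | n Start Y1 | ε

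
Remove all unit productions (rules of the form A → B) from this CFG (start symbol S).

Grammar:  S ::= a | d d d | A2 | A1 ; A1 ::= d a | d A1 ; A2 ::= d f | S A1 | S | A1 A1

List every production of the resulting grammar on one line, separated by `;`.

S ::= d f | S A1 | A1 A1 | d a | d A1 | a | d d d; A1 ::= d a | d A1; A2 ::= d f | S A1 | A1 A1 | d a | d A1 | a | d d d

Unit pairs: A2 ⇒* {A1, S}; S ⇒* {A1, A2}.
For each unit pair (A, B), copy every non-unit production of B to A, then drop all unit productions.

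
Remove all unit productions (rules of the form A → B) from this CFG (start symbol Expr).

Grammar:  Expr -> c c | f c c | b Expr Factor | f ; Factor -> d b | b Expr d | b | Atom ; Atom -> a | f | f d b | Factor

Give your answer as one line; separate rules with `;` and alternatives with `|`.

Expr -> c c | f c c | b Expr Factor | f; Factor -> a | f | f d b | d b | b Expr d | b; Atom -> a | f | f d b | d b | b Expr d | b

Unit pairs: Atom ⇒* {Factor}; Factor ⇒* {Atom}.
Replace each nonterminal's rules with the union of the non-unit rules of every nonterminal it unit-derives.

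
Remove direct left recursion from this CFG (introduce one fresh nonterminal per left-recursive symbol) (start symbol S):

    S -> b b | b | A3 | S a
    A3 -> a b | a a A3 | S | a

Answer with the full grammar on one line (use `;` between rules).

S -> b b S' | b S' | A3 S'; A3 -> a b | a a A3 | S | a; S' -> a S' | ε

Directly left-recursive nonterminal: S.
For S: α = {a}, β = {b b, b, A3}. Rewrite as S → β S' and S' → α S' | ε.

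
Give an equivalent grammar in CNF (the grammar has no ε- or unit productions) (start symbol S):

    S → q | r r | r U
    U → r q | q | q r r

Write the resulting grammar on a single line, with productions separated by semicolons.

Introduce a nonterminal for each terminal appearing in a rule of length ≥ 2: X1 → r, X2 → q.
Binarize each right-hand side of length ≥ 3 by chaining fresh nonterminals (Y1, Y2, …): affected rules were U → X2 X1 X1.

S → q | X1 X1 | X1 U; U → X1 X2 | q | X2 Y1; X1 → r; X2 → q; Y1 → X1 X1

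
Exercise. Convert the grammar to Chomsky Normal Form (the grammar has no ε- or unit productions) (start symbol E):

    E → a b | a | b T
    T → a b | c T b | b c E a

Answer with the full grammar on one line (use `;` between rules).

E → X1 X2 | a | X2 T; T → X1 X2 | X3 Y1 | X2 Y2; X1 → a; X2 → b; X3 → c; Y1 → T X2; Y2 → X3 Y3; Y3 → E X1

Introduce a nonterminal for each terminal appearing in a rule of length ≥ 2: X1 → a, X2 → b, X3 → c.
Binarize each right-hand side of length ≥ 3 by chaining fresh nonterminals (Y1, Y2, …): affected rules were T → X3 T X2; T → X2 X3 E X1.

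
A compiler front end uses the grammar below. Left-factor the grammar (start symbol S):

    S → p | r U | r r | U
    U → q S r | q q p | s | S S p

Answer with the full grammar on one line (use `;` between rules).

S → p | U | r S'; U → s | S S p | q U'; S' → U | r; U' → S r | q p

S has alternatives sharing prefix 'r': factor to S → r S' with S' → U | r.
U has alternatives sharing prefix 'q': factor to U → q U' with U' → S r | q p.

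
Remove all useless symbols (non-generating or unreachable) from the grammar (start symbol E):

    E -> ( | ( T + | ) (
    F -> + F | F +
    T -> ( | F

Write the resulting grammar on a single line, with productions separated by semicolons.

E -> ( | ( T + | ) (; T -> (

Generating nonterminals: {E, T}.
Reachable from E after that: {E, T}.
Removed useless symbols: {F} and every production mentioning them.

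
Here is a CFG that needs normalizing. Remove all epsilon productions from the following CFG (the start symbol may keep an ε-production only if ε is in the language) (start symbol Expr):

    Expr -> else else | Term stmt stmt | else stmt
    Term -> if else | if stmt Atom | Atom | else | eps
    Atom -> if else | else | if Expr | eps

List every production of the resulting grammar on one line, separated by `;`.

Expr -> else else | Term stmt stmt | stmt stmt | else stmt; Term -> if else | if stmt Atom | if stmt | Atom | else; Atom -> if else | else | if Expr

The nullable symbols are {Atom, Term}.
ε ∉ L(G), so no ε-production is kept.
For each production, add variants omitting each subset of nullable occurrences: Expr → Term stmt stmt gives Term stmt stmt | stmt stmt. Term → if stmt Atom gives if stmt Atom | if stmt.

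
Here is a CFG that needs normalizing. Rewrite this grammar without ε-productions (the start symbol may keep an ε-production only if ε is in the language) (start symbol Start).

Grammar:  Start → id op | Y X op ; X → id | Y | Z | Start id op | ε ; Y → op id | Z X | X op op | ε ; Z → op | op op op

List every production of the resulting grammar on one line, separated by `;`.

Start → id op | Y X op | Y op | X op | op; X → id | Y | Z | Start id op; Y → op id | Z X | Z | X op op | op op; Z → op | op op op

Nullable nonterminals: {X, Y}.
ε ∉ L(G), so no ε-production is kept.
For each production, add variants omitting each subset of nullable occurrences: Start → Y X op gives Y X op | Y op | X op | op. Y → Z X gives Z X | Z. Y → X op op gives X op op | op op.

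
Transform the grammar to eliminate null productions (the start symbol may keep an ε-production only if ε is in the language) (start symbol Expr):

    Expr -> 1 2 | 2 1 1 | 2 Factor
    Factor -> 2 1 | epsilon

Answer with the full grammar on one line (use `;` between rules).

Nullable set = {Factor}.
ε ∉ L(G), so no ε-production is kept.
Expand every rule over subsets of its nullable positions: Expr → 2 Factor gives 2 Factor | 2.

Expr -> 1 2 | 2 1 1 | 2 Factor | 2; Factor -> 2 1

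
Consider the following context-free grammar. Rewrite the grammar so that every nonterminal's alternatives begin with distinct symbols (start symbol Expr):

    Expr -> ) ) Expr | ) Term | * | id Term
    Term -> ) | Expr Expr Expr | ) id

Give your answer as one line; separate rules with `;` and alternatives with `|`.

Expr -> * | id Term | ) Expr1; Term -> Expr Expr Expr | ) Term1; Expr1 -> ) Expr | Term; Term1 -> eps | id

Expr has alternatives sharing prefix ')': factor to Expr → ) Expr1 with Expr1 → ) Expr | Term.
Term has alternatives sharing prefix ')': factor to Term → ) Term1 with Term1 → ε | id.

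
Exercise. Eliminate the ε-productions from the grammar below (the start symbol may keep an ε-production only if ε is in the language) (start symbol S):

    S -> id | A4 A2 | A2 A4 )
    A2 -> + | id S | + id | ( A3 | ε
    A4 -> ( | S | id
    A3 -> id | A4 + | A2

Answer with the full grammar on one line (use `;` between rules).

S -> id | A4 A2 | A4 | A2 A4 ) | A4 ); A2 -> + | id S | + id | ( A3 | (; A4 -> ( | S | id; A3 -> id | A4 + | A2

The nullable symbols are {A2, A3}.
ε ∉ L(G), so no ε-production is kept.
For each production, add variants omitting each subset of nullable occurrences: S → A4 A2 gives A4 A2 | A4. S → A2 A4 ) gives A2 A4 ) | A4 ). A2 → ( A3 gives ( A3 | (.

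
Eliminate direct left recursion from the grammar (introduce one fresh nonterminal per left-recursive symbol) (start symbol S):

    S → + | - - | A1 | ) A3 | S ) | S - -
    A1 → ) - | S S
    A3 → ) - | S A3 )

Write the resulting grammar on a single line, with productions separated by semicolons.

S → + S' | - - S' | A1 S' | ) A3 S'; A1 → ) - | S S; A3 → ) - | S A3 ); S' → ) S' | - - S' | epsilon

Left recursion appears on S.
For S: α = {), - -}, β = {+, - -, A1, ) A3}. Rewrite as S → β S' and S' → α S' | ε.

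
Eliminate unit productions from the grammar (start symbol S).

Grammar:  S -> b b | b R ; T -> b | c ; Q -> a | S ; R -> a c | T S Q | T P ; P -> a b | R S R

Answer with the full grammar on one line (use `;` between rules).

S -> b b | b R; T -> b | c; Q -> b b | b R | a; R -> a c | T S Q | T P; P -> a b | R S R

Unit pairs: Q ⇒* {S}.
For each unit pair (A, B), copy every non-unit production of B to A, then drop all unit productions.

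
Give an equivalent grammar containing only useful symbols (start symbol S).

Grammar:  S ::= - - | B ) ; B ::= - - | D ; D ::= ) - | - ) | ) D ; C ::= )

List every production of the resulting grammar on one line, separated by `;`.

Generating nonterminals: {B, C, D, S}.
Reachable from S after that: {B, D, S}.
Removed useless symbols: {C} and every production mentioning them.

S ::= - - | B ); B ::= - - | D; D ::= ) - | - ) | ) D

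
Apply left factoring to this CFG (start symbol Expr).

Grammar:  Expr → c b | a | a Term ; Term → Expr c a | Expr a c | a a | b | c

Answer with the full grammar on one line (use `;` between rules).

Expr → c b | a Expr1; Term → a a | b | c | Expr Term1; Expr1 → epsilon | Term; Term1 → c a | a c

Expr has alternatives sharing prefix 'a': factor to Expr → a Expr1 with Expr1 → ε | Term.
Term has alternatives sharing prefix 'Expr': factor to Term → Expr Term1 with Term1 → c a | a c.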